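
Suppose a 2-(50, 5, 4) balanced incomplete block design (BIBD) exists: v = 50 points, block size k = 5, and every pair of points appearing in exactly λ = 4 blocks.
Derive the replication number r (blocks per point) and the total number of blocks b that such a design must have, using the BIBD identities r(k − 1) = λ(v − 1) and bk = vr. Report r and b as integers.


Any 2-(v, k, λ) BIBD satisfies two necessary conditions:
  (i)  Each point sits in r blocks, and counting incidences through any fixed point gives r(k − 1) = λ(v − 1), so r = λ(v − 1)/(k − 1).
  (ii) Total incidences bk = vr, so b = vr/k.
Step 1: r = λ(v − 1)/(k − 1) = 4·(50 − 1)/(5 − 1) = 4·49/4 = 196/4 = 49.
Step 2: b = vr/k = 50·49/5 = 2450/5 = 490.
Check integrality: r = 49 ∈ Z ✓, b = 490 ∈ Z ✓.
(These identities are necessary conditions: they determine r and b for any design with these parameters, but do not by themselves prove that one exists.)

r = 49, b = 490.


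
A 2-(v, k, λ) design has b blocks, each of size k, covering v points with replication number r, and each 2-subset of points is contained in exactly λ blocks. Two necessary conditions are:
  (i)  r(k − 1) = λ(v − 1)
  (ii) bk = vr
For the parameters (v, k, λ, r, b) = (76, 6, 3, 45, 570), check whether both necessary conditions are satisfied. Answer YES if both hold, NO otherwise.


Condition (i): r(k − 1) = 45·5 = 225; λ(v − 1) = 3·75 = 225. Match? YES.
Condition (ii): bk = 570·6 = 3420; vr = 76·45 = 3420. Match? YES.
Both conditions hold? YES.

YES


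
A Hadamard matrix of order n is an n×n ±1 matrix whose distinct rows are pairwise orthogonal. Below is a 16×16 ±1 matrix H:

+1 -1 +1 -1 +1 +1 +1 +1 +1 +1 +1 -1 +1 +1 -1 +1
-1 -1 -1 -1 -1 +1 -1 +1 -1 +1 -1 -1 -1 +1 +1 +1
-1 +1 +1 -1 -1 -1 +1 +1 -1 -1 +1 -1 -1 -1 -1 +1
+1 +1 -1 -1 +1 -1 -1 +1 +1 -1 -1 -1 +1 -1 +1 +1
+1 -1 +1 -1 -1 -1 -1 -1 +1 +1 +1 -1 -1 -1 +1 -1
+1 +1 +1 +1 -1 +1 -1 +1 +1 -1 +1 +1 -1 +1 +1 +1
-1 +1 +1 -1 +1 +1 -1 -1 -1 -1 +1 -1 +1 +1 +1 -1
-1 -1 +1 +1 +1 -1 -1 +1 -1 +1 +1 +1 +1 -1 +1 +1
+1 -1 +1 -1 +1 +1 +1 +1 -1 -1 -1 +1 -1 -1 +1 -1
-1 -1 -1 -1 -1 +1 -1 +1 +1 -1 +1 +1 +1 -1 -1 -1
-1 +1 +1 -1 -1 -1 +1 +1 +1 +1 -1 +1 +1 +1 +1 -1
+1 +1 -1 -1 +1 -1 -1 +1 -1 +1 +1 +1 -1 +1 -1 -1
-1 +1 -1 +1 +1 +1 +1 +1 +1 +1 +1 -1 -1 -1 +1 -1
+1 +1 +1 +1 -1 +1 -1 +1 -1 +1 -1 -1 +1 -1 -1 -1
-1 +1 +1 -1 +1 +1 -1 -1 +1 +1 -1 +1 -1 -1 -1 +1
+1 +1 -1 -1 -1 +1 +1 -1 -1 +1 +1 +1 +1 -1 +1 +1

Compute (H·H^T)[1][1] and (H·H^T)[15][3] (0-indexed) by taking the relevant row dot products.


Row 1 of H: [-1, -1, -1, -1, -1, 1, -1, 1, -1, 1, -1, -1, -1, 1, 1, 1].
Row 3 of H: [1, 1, -1, -1, 1, -1, -1, 1, 1, -1, -1, -1, 1, -1, 1, 1].
Row 15 of H: [1, 1, -1, -1, -1, 1, 1, -1, -1, 1, 1, 1, 1, -1, 1, 1].
(H·H^T)[1][1] = Σ_j H[1][j]·H[1][j] = (-1)² + (-1)² + (-1)² + (-1)² + (-1)² + (1)² + (-1)² + (1)² + (-1)² + (1)² + (-1)² + (-1)² + (-1)² + (1)² + (1)² + (1)² = 1 + 1 + 1 + 1 + 1 + 1 + 1 + 1 + 1 + 1 + 1 + 1 + 1 + 1 + 1 + 1 = 16.
(H·H^T)[15][3] = Σ_j H[15][j]·H[3][j] = (1)·(1) + (1)·(1) + (-1)·(-1) + (-1)·(-1) + (-1)·(1) + (1)·(-1) + (1)·(-1) + (-1)·(1) + (-1)·(1) + (1)·(-1) + (1)·(-1) + (1)·(-1) + (1)·(1) + (-1)·(-1) + (1)·(1) + (1)·(1) = 1 + 1 + 1 + 1 + -1 + -1 + -1 + -1 + -1 + -1 + -1 + -1 + 1 + 1 + 1 + 1 = 0.
So rows 15 and 3 are orthogonal; the diagonal entry equals n = 16.

(1,1) entry = 16; (15,3) entry = 0.


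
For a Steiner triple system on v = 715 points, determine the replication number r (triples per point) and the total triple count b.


An STS(v) is a 2-(v, 3, 1) BIBD: block size k = 3, λ = 1.
Replication: r(k − 1) = λ(v − 1) ⇒ r·2 = 715 − 1 = 714 ⇒ r = 357.
Block count: b = v(v − 1)/6 = 715·714/6 = 510510/6 = 85085.

r = 357, b = 85085.


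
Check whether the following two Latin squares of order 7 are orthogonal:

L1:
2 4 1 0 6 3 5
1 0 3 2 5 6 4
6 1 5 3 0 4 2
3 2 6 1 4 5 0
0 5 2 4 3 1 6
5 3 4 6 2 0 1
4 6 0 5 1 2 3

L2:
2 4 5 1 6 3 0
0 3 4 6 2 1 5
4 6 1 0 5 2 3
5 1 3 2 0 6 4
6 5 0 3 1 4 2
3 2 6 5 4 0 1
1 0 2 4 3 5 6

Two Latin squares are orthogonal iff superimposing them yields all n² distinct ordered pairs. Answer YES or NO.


Form the n² = 49 superimposed pairs (L1[i][j], L2[i][j]), row by row (rows and columns indexed from 0):
row 0: (2,2) (4,4) (1,5) (0,1) (6,6) (3,3) (5,0)
row 1: (1,0) (0,3) (3,4) (2,6) (5,2) (6,1) (4,5)
row 2: (6,4) (1,6) (5,1) (3,0) (0,5) (4,2) (2,3)
row 3: (3,5) (2,1) (6,3) (1,2) (4,0) (5,6) (0,4)
row 4: (0,6) (5,5) (2,0) (4,3) (3,1) (1,4) (6,2)
row 5: (5,3) (3,2) (4,6) (6,5) (2,4) (0,0) (1,1)
row 6: (4,1) (6,0) (0,2) (5,4) (1,3) (2,5) (3,6)
Orthogonality requires all 49 pairs distinct.
Check by first coordinate: for each symbol s of L1, list the L2 entries in the n cells where L1 = s; they must all differ.
  L1 = 0: L2 entries (in reading order) 1, 3, 5, 4, 6, 0, 2 — all 7 distinct ✓
  L1 = 1: L2 entries (in reading order) 5, 0, 6, 2, 4, 1, 3 — all 7 distinct ✓
  L1 = 2: L2 entries (in reading order) 2, 6, 3, 1, 0, 4, 5 — all 7 distinct ✓
  L1 = 3: L2 entries (in reading order) 3, 4, 0, 5, 1, 2, 6 — all 7 distinct ✓
  L1 = 4: L2 entries (in reading order) 4, 5, 2, 0, 3, 6, 1 — all 7 distinct ✓
  L1 = 5: L2 entries (in reading order) 0, 2, 1, 6, 5, 3, 4 — all 7 distinct ✓
  L1 = 6: L2 entries (in reading order) 6, 1, 4, 3, 2, 5, 0 — all 7 distinct ✓
Every symbol of L1 meets every symbol of L2 exactly once, so all 49 pairs are distinct (49 of 49).
Conclusion: YES.

YES


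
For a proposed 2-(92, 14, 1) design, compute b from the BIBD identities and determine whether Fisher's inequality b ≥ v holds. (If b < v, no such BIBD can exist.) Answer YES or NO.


r = λ(v − 1)/(k − 1) = 1·91/13 = 7.
b = vr/k = 92·7/14 = 46.
Fisher's inequality: b ≥ v ⇔ 46 ≥ 92? NO.

NO


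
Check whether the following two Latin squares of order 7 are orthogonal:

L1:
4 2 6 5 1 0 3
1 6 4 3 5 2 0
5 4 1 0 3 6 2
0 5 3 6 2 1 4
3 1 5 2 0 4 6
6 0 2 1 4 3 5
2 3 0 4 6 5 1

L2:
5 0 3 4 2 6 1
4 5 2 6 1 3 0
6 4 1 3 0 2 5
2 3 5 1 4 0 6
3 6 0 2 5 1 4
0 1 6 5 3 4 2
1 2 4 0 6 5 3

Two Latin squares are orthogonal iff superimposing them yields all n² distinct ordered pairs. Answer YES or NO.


Form the n² = 49 superimposed pairs (L1[i][j], L2[i][j]), row by row (rows and columns indexed from 0):
row 0: (4,5) (2,0) (6,3) (5,4) (1,2) (0,6) (3,1)
row 1: (1,4) (6,5) (4,2) (3,6) (5,1) (2,3) (0,0)
row 2: (5,6) (4,4) (1,1) (0,3) (3,0) (6,2) (2,5)
row 3: (0,2) (5,3) (3,5) (6,1) (2,4) (1,0) (4,6)
row 4: (3,3) (1,6) (5,0) (2,2) (0,5) (4,1) (6,4)
row 5: (6,0) (0,1) (2,6) (1,5) (4,3) (3,4) (5,2)
row 6: (2,1) (3,2) (0,4) (4,0) (6,6) (5,5) (1,3)
Orthogonality requires all 49 pairs distinct.
Check by first coordinate: for each symbol s of L1, list the L2 entries in the n cells where L1 = s; they must all differ.
  L1 = 0: L2 entries (in reading order) 6, 0, 3, 2, 5, 1, 4 — all 7 distinct ✓
  L1 = 1: L2 entries (in reading order) 2, 4, 1, 0, 6, 5, 3 — all 7 distinct ✓
  L1 = 2: L2 entries (in reading order) 0, 3, 5, 4, 2, 6, 1 — all 7 distinct ✓
  L1 = 3: L2 entries (in reading order) 1, 6, 0, 5, 3, 4, 2 — all 7 distinct ✓
  L1 = 4: L2 entries (in reading order) 5, 2, 4, 6, 1, 3, 0 — all 7 distinct ✓
  L1 = 5: L2 entries (in reading order) 4, 1, 6, 3, 0, 2, 5 — all 7 distinct ✓
  L1 = 6: L2 entries (in reading order) 3, 5, 2, 1, 4, 0, 6 — all 7 distinct ✓
Every symbol of L1 meets every symbol of L2 exactly once, so all 49 pairs are distinct (49 of 49).
Conclusion: YES.

YES


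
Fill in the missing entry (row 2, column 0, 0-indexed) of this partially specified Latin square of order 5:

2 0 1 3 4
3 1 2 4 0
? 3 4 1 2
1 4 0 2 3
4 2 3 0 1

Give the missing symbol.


Row 2 contains symbols [1, 2, 3, 4] — missing [0].
Column 0 contains symbols [1, 2, 3, 4] — missing [0].
The missing symbol must appear in both missing sets; intersection = [0].
Therefore the hidden value is 0.

Missing value = 0.


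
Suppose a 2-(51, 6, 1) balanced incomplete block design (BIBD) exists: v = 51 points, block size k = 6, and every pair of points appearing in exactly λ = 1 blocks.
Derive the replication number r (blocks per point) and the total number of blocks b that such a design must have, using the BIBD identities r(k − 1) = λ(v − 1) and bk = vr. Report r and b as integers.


Any 2-(v, k, λ) BIBD satisfies two necessary conditions:
  (i)  Each point sits in r blocks, and counting incidences through any fixed point gives r(k − 1) = λ(v − 1), so r = λ(v − 1)/(k − 1).
  (ii) Total incidences bk = vr, so b = vr/k.
Step 1: r = λ(v − 1)/(k − 1) = 1·(51 − 1)/(6 − 1) = 1·50/5 = 50/5 = 10.
Step 2: b = vr/k = 51·10/6 = 510/6 = 85.
Check integrality: r = 10 ∈ Z ✓, b = 85 ∈ Z ✓.
(These identities are necessary conditions: they determine r and b for any design with these parameters, but do not by themselves prove that one exists.)

r = 10, b = 85.


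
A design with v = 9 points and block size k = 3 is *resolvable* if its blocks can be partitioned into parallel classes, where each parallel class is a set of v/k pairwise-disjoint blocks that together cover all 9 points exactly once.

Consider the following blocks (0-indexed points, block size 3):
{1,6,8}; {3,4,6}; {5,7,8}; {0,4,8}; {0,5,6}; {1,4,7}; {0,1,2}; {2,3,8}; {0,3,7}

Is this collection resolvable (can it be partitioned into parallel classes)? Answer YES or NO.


v = 9, block size k = 3, number of blocks = 9.
For resolvability, blocks must partition into parallel classes of size v/k = 3.
Total blocks must therefore be a multiple of 3: 9 = 3·3 + 0 ⇒ divisible ✓.
Consider block {1,6,8}. The only other block(s) in the collection disjoint from it are {0,3,7} — just 1 block(s). Any parallel class containing {1,6,8} would need 2 other blocks each disjoint from it, so no parallel class of size 3 can contain {1,6,8}.
Since every block must belong to some parallel class in a resolution, the collection cannot be partitioned into parallel classes.
Resolvable? NO.

NO


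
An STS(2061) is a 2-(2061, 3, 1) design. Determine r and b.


An STS(v) is a 2-(v, 3, 1) BIBD: block size k = 3, λ = 1.
Replication: r(k − 1) = λ(v − 1) ⇒ r·2 = 2061 − 1 = 2060 ⇒ r = 1030.
Block count: b = v(v − 1)/6 = 2061·2060/6 = 4245660/6 = 707610.

r = 1030, b = 707610.


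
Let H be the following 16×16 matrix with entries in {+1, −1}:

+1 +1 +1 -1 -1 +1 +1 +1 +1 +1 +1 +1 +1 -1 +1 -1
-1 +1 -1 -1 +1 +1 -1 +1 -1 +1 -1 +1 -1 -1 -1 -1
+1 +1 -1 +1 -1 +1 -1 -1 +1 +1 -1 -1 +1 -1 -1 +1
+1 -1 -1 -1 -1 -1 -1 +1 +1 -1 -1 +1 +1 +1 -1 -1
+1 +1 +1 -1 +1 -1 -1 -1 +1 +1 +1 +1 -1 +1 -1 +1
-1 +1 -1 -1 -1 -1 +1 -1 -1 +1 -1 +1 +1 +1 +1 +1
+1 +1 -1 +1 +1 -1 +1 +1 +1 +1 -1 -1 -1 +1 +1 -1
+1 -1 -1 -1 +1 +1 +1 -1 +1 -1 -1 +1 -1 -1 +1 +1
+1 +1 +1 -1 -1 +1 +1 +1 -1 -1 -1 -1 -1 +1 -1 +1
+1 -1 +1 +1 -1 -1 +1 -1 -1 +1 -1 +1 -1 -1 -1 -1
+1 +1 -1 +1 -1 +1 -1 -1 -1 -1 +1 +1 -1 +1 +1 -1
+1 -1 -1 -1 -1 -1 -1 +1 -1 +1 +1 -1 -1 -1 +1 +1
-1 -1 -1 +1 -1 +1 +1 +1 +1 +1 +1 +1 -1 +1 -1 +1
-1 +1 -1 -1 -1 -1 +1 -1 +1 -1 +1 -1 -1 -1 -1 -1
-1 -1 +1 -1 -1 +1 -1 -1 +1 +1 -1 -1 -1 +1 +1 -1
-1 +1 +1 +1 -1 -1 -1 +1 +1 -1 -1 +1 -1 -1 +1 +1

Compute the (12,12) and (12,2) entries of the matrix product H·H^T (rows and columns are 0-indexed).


Row 2 of H: [1, 1, -1, 1, -1, 1, -1, -1, 1, 1, -1, -1, 1, -1, -1, 1].
Row 12 of H: [-1, -1, -1, 1, -1, 1, 1, 1, 1, 1, 1, 1, -1, 1, -1, 1].
(H·H^T)[12][12] = Σ_j H[12][j]·H[12][j] = (-1)² + (-1)² + (-1)² + (1)² + (-1)² + (1)² + (1)² + (1)² + (1)² + (1)² + (1)² + (1)² + (-1)² + (1)² + (-1)² + (1)² = 1 + 1 + 1 + 1 + 1 + 1 + 1 + 1 + 1 + 1 + 1 + 1 + 1 + 1 + 1 + 1 = 16.
(H·H^T)[12][2] = Σ_j H[12][j]·H[2][j] = (-1)·(1) + (-1)·(1) + (-1)·(-1) + (1)·(1) + (-1)·(-1) + (1)·(1) + (1)·(-1) + (1)·(-1) + (1)·(1) + (1)·(1) + (1)·(-1) + (1)·(-1) + (-1)·(1) + (1)·(-1) + (-1)·(-1) + (1)·(1) = -1 + -1 + 1 + 1 + 1 + 1 + -1 + -1 + 1 + 1 + -1 + -1 + -1 + -1 + 1 + 1 = 0.
So rows 12 and 2 are orthogonal; the diagonal entry equals n = 16.

(12,12) entry = 16; (12,2) entry = 0.


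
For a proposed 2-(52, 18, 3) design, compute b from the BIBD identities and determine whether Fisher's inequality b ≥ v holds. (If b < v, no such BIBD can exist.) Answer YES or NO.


b = λv(v − 1)/(k(k − 1)) = 3·52·51/(18·17) = 7956/306 = 26.
Compare with v = 52: b < v, so Fisher's inequality fails.

NO


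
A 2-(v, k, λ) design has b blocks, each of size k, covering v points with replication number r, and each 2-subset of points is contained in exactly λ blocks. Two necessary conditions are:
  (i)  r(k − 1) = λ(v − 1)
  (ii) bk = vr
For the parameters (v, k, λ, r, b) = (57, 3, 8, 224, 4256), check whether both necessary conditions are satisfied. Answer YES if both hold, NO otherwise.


Condition (i): r(k − 1) = 224·2 = 448; λ(v − 1) = 8·56 = 448. Match? YES.
Condition (ii): bk = 4256·3 = 12768; vr = 57·224 = 12768. Match? YES.
Both conditions hold? YES.

YES


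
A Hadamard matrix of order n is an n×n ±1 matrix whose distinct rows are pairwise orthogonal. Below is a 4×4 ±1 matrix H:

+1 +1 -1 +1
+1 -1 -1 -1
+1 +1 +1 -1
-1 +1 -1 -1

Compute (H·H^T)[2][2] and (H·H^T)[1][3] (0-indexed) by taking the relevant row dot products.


Row 1 of H: [1, -1, -1, -1].
Row 2 of H: [1, 1, 1, -1].
Row 3 of H: [-1, 1, -1, -1].
(H·H^T)[2][2] = Σ_j H[2][j]·H[2][j] = (1)² + (1)² + (1)² + (-1)² = 1 + 1 + 1 + 1 = 4.
(H·H^T)[1][3] = Σ_j H[1][j]·H[3][j] = (1)·(-1) + (-1)·(1) + (-1)·(-1) + (-1)·(-1) = -1 + -1 + 1 + 1 = 0.
So rows 1 and 3 are orthogonal; the diagonal entry equals n = 4.

(2,2) entry = 4; (1,3) entry = 0.


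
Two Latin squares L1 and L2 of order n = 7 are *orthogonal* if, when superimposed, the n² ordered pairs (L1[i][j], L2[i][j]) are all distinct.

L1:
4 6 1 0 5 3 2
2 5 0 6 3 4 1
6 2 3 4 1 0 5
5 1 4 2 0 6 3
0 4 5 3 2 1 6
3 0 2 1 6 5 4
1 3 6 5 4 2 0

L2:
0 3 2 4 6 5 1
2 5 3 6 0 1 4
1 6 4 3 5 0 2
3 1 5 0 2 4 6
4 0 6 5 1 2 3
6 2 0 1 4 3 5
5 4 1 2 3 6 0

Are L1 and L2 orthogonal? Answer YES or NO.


Form the n² = 49 superimposed pairs (L1[i][j], L2[i][j]), row by row (rows and columns indexed from 0):
row 0: (4,0) (6,3) (1,2) (0,4) (5,6) (3,5) (2,1)
row 1: (2,2) (5,5) (0,3) (6,6) (3,0) (4,1) (1,4)
row 2: (6,1) (2,6) (3,4) (4,3) (1,5) (0,0) (5,2)
row 3: (5,3) (1,1) (4,5) (2,0) (0,2) (6,4) (3,6)
row 4: (0,4) (4,0) (5,6) (3,5) (2,1) (1,2) (6,3)
row 5: (3,6) (0,2) (2,0) (1,1) (6,4) (5,3) (4,5)
row 6: (1,5) (3,4) (6,1) (5,2) (4,3) (2,6) (0,0)
Orthogonality requires all 49 pairs distinct.
But the pair (0,4) repeats: cell (0,3) has L1 = 0, L2 = 4, and cell (4,0) has L1 = 0, L2 = 4.
A repeated pair means some other pair never occurs (only 28 distinct pairs out of 49), so the squares are not orthogonal.
Conclusion: NO.

NO


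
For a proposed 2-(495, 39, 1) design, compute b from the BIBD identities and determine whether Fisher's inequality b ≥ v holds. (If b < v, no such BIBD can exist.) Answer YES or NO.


r = λ(v − 1)/(k − 1) = 1·494/38 = 13.
b = vr/k = 495·13/39 = 165.
Fisher's inequality: b ≥ v ⇔ 165 ≥ 495? NO.

NO


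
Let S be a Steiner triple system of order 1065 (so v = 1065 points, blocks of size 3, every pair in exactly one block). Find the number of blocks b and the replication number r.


An STS(v) is a 2-(v, 3, 1) BIBD: block size k = 3, λ = 1.
Replication: r(k − 1) = λ(v − 1) ⇒ r·2 = 1065 − 1 = 1064 ⇒ r = 532.
Block count: bk = vr ⇒ b·3 = 1065·532 = 566580 ⇒ b = 188860.
(Check via b = v(v − 1)/6 = 1065·1064/6 = 1133160/6 = 188860.)

r = 532, b = 188860.


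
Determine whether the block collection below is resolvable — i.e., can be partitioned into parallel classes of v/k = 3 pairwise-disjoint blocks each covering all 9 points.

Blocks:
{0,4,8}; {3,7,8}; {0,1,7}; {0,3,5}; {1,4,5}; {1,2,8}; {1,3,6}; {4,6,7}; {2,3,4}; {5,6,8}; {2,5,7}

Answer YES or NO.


v = 9, block size k = 3, number of blocks = 11.
For resolvability, blocks must partition into parallel classes of size v/k = 3.
Total blocks must therefore be a multiple of 3: 11 = 3·3 + 2 ⇒ not divisible ✗.
Resolvable? NO.

NO


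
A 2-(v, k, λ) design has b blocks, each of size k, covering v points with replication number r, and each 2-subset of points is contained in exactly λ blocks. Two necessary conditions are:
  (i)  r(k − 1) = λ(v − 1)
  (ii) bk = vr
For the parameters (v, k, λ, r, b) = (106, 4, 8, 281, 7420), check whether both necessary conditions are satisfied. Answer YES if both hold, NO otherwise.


Condition (i): r(k − 1) = 281·3 = 843; λ(v − 1) = 8·105 = 840. Match? NO.
Condition (ii): bk = 7420·4 = 29680; vr = 106·281 = 29786. Match? NO.
Both conditions hold? NO.

NO


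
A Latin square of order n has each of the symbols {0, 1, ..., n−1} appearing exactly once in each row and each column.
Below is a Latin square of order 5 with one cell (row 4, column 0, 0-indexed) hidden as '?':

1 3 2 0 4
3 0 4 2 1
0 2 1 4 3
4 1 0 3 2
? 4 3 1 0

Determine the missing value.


Row 4 contains symbols [0, 1, 3, 4] — missing [2].
Column 0 contains symbols [0, 1, 3, 4] — missing [2].
The missing symbol must appear in both missing sets; intersection = [2].
Therefore the hidden value is 2.

Missing value = 2.


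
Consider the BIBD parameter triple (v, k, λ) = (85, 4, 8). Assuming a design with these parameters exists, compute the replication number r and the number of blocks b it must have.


Any 2-(v, k, λ) BIBD satisfies two necessary conditions:
  (i)  Each point sits in r blocks, and counting incidences through any fixed point gives r(k − 1) = λ(v − 1), so r = λ(v − 1)/(k − 1).
  (ii) Total incidences bk = vr, so b = vr/k.
Step 1: r = λ(v − 1)/(k − 1) = 8·(85 − 1)/(4 − 1) = 8·84/3 = 672/3 = 224.
Step 2: b = vr/k = 85·224/4 = 19040/4 = 4760.
Check integrality: r = 224 ∈ Z ✓, b = 4760 ∈ Z ✓.
(These identities are necessary conditions: they determine r and b for any design with these parameters, but do not by themselves prove that one exists.)

r = 224, b = 4760.


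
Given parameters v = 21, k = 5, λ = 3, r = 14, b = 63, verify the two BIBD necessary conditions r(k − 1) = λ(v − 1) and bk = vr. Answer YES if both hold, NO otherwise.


Condition (i): r(k − 1) = 14·4 = 56; λ(v − 1) = 3·20 = 60. Match? NO.
Condition (ii): bk = 63·5 = 315; vr = 21·14 = 294. Match? NO.
Both conditions hold? NO.

NO


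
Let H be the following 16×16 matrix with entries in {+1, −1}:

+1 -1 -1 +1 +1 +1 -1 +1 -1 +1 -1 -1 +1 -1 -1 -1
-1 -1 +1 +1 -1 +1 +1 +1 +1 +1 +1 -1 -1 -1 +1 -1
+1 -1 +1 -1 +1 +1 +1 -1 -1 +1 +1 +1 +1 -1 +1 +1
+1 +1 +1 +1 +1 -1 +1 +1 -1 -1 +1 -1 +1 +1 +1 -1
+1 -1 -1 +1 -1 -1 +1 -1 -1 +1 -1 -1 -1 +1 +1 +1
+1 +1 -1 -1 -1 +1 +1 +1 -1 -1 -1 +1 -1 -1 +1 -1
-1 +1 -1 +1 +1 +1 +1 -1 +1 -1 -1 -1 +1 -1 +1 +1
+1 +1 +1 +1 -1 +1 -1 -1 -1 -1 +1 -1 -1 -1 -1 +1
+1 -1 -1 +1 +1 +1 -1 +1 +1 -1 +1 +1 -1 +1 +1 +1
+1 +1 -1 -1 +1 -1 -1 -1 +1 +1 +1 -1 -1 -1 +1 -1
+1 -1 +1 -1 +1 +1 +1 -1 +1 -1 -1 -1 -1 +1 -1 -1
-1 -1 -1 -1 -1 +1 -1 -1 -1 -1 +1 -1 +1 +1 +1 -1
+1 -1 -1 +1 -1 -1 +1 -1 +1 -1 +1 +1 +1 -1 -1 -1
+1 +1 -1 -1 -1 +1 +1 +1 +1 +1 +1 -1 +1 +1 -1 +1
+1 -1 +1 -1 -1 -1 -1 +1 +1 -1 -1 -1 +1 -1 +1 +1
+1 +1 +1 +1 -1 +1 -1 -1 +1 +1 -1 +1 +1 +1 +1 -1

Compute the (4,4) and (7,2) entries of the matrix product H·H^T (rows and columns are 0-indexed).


Row 2 of H: [1, -1, 1, -1, 1, 1, 1, -1, -1, 1, 1, 1, 1, -1, 1, 1].
Row 4 of H: [1, -1, -1, 1, -1, -1, 1, -1, -1, 1, -1, -1, -1, 1, 1, 1].
Row 7 of H: [1, 1, 1, 1, -1, 1, -1, -1, -1, -1, 1, -1, -1, -1, -1, 1].
(H·H^T)[4][4] = Σ_j H[4][j]·H[4][j] = (1)² + (-1)² + (-1)² + (1)² + (-1)² + (-1)² + (1)² + (-1)² + (-1)² + (1)² + (-1)² + (-1)² + (-1)² + (1)² + (1)² + (1)² = 1 + 1 + 1 + 1 + 1 + 1 + 1 + 1 + 1 + 1 + 1 + 1 + 1 + 1 + 1 + 1 = 16.
(H·H^T)[7][2] = Σ_j H[7][j]·H[2][j] = (1)·(1) + (1)·(-1) + (1)·(1) + (1)·(-1) + (-1)·(1) + (1)·(1) + (-1)·(1) + (-1)·(-1) + (-1)·(-1) + (-1)·(1) + (1)·(1) + (-1)·(1) + (-1)·(1) + (-1)·(-1) + (-1)·(1) + (1)·(1) = 1 + -1 + 1 + -1 + -1 + 1 + -1 + 1 + 1 + -1 + 1 + -1 + -1 + 1 + -1 + 1 = 0.
So rows 7 and 2 are orthogonal; the diagonal entry equals n = 16.

(4,4) entry = 16; (7,2) entry = 0.


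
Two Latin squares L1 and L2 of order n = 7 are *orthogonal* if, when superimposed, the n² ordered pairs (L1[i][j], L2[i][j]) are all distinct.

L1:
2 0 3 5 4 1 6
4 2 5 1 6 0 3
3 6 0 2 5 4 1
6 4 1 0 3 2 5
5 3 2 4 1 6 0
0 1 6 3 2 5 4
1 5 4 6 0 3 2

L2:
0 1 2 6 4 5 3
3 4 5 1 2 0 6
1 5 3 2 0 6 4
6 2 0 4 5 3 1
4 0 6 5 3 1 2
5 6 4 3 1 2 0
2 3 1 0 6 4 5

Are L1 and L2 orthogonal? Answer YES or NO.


Form the n² = 49 superimposed pairs (L1[i][j], L2[i][j]), row by row (rows and columns indexed from 0):
row 0: (2,0) (0,1) (3,2) (5,6) (4,4) (1,5) (6,3)
row 1: (4,3) (2,4) (5,5) (1,1) (6,2) (0,0) (3,6)
row 2: (3,1) (6,5) (0,3) (2,2) (5,0) (4,6) (1,4)
row 3: (6,6) (4,2) (1,0) (0,4) (3,5) (2,3) (5,1)
row 4: (5,4) (3,0) (2,6) (4,5) (1,3) (6,1) (0,2)
row 5: (0,5) (1,6) (6,4) (3,3) (2,1) (5,2) (4,0)
row 6: (1,2) (5,3) (4,1) (6,0) (0,6) (3,4) (2,5)
Orthogonality requires all 49 pairs distinct.
Check by first coordinate: for each symbol s of L1, list the L2 entries in the n cells where L1 = s; they must all differ.
  L1 = 0: L2 entries (in reading order) 1, 0, 3, 4, 2, 5, 6 — all 7 distinct ✓
  L1 = 1: L2 entries (in reading order) 5, 1, 4, 0, 3, 6, 2 — all 7 distinct ✓
  L1 = 2: L2 entries (in reading order) 0, 4, 2, 3, 6, 1, 5 — all 7 distinct ✓
  L1 = 3: L2 entries (in reading order) 2, 6, 1, 5, 0, 3, 4 — all 7 distinct ✓
  L1 = 4: L2 entries (in reading order) 4, 3, 6, 2, 5, 0, 1 — all 7 distinct ✓
  L1 = 5: L2 entries (in reading order) 6, 5, 0, 1, 4, 2, 3 — all 7 distinct ✓
  L1 = 6: L2 entries (in reading order) 3, 2, 5, 6, 1, 4, 0 — all 7 distinct ✓
Every symbol of L1 meets every symbol of L2 exactly once, so all 49 pairs are distinct (49 of 49).
Conclusion: YES.

YES


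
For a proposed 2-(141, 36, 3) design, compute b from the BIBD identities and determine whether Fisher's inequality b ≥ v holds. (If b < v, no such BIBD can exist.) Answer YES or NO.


b = λv(v − 1)/(k(k − 1)) = 3·141·140/(36·35) = 59220/1260 = 47.
Compare with v = 141: b < v, so Fisher's inequality fails.

NO


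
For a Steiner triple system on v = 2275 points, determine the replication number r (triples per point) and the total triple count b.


An STS(v) is a 2-(v, 3, 1) BIBD: block size k = 3, λ = 1.
Replication: r(k − 1) = λ(v − 1) ⇒ r·2 = 2275 − 1 = 2274 ⇒ r = 1137.
Block count: bk = vr ⇒ b·3 = 2275·1137 = 2586675 ⇒ b = 862225.

r = 1137, b = 862225.


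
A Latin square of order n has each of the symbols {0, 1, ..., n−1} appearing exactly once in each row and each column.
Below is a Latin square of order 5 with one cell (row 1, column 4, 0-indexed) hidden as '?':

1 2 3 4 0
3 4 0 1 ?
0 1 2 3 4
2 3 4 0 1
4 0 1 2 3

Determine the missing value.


Row 1 contains symbols [0, 1, 3, 4] — missing [2].
Column 4 contains symbols [0, 1, 3, 4] — missing [2].
The missing symbol must appear in both missing sets; intersection = [2].
Therefore the hidden value is 2.

Missing value = 2.


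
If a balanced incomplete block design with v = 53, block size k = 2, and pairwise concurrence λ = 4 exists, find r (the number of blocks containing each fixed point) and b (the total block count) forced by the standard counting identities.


Any 2-(v, k, λ) BIBD satisfies two necessary conditions:
  (i)  Each point sits in r blocks, and counting incidences through any fixed point gives r(k − 1) = λ(v − 1), so r = λ(v − 1)/(k − 1).
  (ii) Total incidences bk = vr, so b = vr/k.
Step 1: r = λ(v − 1)/(k − 1) = 4·(53 − 1)/(2 − 1) = 4·52/1 = 208/1 = 208.
Step 2: b = vr/k = 53·208/2 = 11024/2 = 5512.
Check integrality: r = 208 ∈ Z ✓, b = 5512 ∈ Z ✓.
(These identities are necessary conditions: they determine r and b for any design with these parameters, but do not by themselves prove that one exists.)

r = 208, b = 5512.


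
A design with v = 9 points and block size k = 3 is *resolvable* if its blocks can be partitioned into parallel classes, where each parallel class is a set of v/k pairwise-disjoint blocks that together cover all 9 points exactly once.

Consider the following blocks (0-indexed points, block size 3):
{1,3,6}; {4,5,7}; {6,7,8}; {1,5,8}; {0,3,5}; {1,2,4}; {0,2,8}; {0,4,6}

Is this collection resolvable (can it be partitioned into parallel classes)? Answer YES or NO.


v = 9, block size k = 3, number of blocks = 8.
For resolvability, blocks must partition into parallel classes of size v/k = 3.
Total blocks must therefore be a multiple of 3: 8 = 3·2 + 2 ⇒ not divisible ✗.
Resolvable? NO.

NO


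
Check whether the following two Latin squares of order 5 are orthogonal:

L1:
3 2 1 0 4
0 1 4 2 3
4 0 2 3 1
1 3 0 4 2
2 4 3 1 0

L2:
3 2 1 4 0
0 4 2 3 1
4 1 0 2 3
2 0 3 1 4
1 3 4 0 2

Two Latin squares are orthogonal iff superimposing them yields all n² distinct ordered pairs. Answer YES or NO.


Form the n² = 25 superimposed pairs (L1[i][j], L2[i][j]), row by row (rows and columns indexed from 0):
row 0: (3,3) (2,2) (1,1) (0,4) (4,0)
row 1: (0,0) (1,4) (4,2) (2,3) (3,1)
row 2: (4,4) (0,1) (2,0) (3,2) (1,3)
row 3: (1,2) (3,0) (0,3) (4,1) (2,4)
row 4: (2,1) (4,3) (3,4) (1,0) (0,2)
Orthogonality requires all 25 pairs distinct.
Check by first coordinate: for each symbol s of L1, list the L2 entries in the n cells where L1 = s; they must all differ.
  L1 = 0: L2 entries (in reading order) 4, 0, 1, 3, 2 — all 5 distinct ✓
  L1 = 1: L2 entries (in reading order) 1, 4, 3, 2, 0 — all 5 distinct ✓
  L1 = 2: L2 entries (in reading order) 2, 3, 0, 4, 1 — all 5 distinct ✓
  L1 = 3: L2 entries (in reading order) 3, 1, 2, 0, 4 — all 5 distinct ✓
  L1 = 4: L2 entries (in reading order) 0, 2, 4, 1, 3 — all 5 distinct ✓
Every symbol of L1 meets every symbol of L2 exactly once, so all 25 pairs are distinct (25 of 25).
Conclusion: YES.

YES


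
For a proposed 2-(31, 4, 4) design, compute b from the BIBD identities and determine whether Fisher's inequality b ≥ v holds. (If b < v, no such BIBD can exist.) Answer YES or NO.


b = λv(v − 1)/(k(k − 1)) = 4·31·30/(4·3) = 3720/12 = 310.
Compare with v = 31: b ≥ v, so Fisher's inequality holds.

YES


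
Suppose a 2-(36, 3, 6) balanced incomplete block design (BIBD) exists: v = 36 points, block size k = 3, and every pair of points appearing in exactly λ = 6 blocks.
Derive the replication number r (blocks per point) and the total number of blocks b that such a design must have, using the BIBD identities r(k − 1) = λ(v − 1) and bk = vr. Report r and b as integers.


Any 2-(v, k, λ) BIBD satisfies two necessary conditions:
  (i)  Each point sits in r blocks, and counting incidences through any fixed point gives r(k − 1) = λ(v − 1), so r = λ(v − 1)/(k − 1).
  (ii) Total incidences bk = vr, so b = vr/k.
Step 1: r = λ(v − 1)/(k − 1) = 6·(36 − 1)/(3 − 1) = 6·35/2 = 210/2 = 105.
Step 2: b = vr/k = 36·105/3 = 3780/3 = 1260.
Check integrality: r = 105 ∈ Z ✓, b = 1260 ∈ Z ✓.
(These identities are necessary conditions: they determine r and b for any design with these parameters, but do not by themselves prove that one exists.)

r = 105, b = 1260.


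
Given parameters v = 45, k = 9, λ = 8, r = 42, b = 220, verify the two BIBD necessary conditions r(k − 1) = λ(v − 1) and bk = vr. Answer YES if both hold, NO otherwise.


Condition (i): r(k − 1) = 42·8 = 336; λ(v − 1) = 8·44 = 352. Match? NO.
Condition (ii): bk = 220·9 = 1980; vr = 45·42 = 1890. Match? NO.
Both conditions hold? NO.

NO


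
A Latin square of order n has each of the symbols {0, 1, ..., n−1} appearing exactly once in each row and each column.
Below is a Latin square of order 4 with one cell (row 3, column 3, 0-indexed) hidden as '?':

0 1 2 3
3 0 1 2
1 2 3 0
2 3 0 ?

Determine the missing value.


Row 3 contains symbols [0, 2, 3] — missing [1].
Column 3 contains symbols [0, 2, 3] — missing [1].
The missing symbol must appear in both missing sets; intersection = [1].
Therefore the hidden value is 1.

Missing value = 1.


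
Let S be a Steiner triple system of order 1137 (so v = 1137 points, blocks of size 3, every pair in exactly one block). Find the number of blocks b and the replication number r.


An STS(v) is a 2-(v, 3, 1) BIBD: block size k = 3, λ = 1.
Replication: r(k − 1) = λ(v − 1) ⇒ r·2 = 1137 − 1 = 1136 ⇒ r = 568.
Block count: b = v(v − 1)/6 = 1137·1136/6 = 1291632/6 = 215272.

r = 568, b = 215272.


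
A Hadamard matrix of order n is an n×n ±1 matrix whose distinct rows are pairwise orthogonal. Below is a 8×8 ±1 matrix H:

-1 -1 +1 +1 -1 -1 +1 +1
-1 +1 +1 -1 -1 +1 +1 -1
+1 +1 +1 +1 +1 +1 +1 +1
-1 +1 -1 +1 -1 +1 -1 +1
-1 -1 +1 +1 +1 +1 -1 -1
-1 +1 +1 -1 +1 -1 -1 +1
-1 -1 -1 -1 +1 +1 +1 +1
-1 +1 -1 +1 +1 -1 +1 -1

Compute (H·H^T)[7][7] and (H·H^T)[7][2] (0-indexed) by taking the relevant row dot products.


Row 2 of H: [1, 1, 1, 1, 1, 1, 1, 1].
Row 7 of H: [-1, 1, -1, 1, 1, -1, 1, -1].
(H·H^T)[7][7] = Σ_j H[7][j]·H[7][j] = (-1)² + (1)² + (-1)² + (1)² + (1)² + (-1)² + (1)² + (-1)² = 1 + 1 + 1 + 1 + 1 + 1 + 1 + 1 = 8.
(H·H^T)[7][2] = Σ_j H[7][j]·H[2][j] = (-1)·(1) + (1)·(1) + (-1)·(1) + (1)·(1) + (1)·(1) + (-1)·(1) + (1)·(1) + (-1)·(1) = -1 + 1 + -1 + 1 + 1 + -1 + 1 + -1 = 0.
So rows 7 and 2 are orthogonal; the diagonal entry equals n = 8.

(7,7) entry = 8; (7,2) entry = 0.


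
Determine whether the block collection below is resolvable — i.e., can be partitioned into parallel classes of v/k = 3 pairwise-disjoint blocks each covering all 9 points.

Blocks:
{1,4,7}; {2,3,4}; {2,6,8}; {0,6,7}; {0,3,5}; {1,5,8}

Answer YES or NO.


v = 9, block size k = 3, number of blocks = 6.
For resolvability, blocks must partition into parallel classes of size v/k = 3.
Total blocks must therefore be a multiple of 3: 6 = 3·2 + 0 ⇒ divisible ✓.
Greedy packing gives 2 candidate class(es). Each should be a full parallel class (size 3, covers all 9 points).
  Class 1 (3 blocks): {1,4,7}; {2,6,8}; {0,3,5}. Points covered: [0, 1, 2, 3, 4, 5, 6, 7, 8].
  Class 2 (3 blocks): {2,3,4}; {0,6,7}; {1,5,8}. Points covered: [0, 1, 2, 3, 4, 5, 6, 7, 8].
All classes full (size 3)? YES. All classes cover every point? YES.
Resolvable? YES.

YES


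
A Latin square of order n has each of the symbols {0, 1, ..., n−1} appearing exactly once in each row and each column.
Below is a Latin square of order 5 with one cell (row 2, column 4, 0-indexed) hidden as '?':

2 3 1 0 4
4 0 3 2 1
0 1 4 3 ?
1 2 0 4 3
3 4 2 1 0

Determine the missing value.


Row 2 contains symbols [0, 1, 3, 4] — missing [2].
Column 4 contains symbols [0, 1, 3, 4] — missing [2].
The missing symbol must appear in both missing sets; intersection = [2].
Therefore the hidden value is 2.

Missing value = 2.


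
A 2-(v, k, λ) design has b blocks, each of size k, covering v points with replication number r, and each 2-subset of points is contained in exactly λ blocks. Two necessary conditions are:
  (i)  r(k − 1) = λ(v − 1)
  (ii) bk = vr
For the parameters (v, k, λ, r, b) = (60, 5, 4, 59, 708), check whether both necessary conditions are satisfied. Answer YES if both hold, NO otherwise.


Condition (i): r(k − 1) = 59·4 = 236; λ(v − 1) = 4·59 = 236. Match? YES.
Condition (ii): bk = 708·5 = 3540; vr = 60·59 = 3540. Match? YES.
Both conditions hold? YES.

YES


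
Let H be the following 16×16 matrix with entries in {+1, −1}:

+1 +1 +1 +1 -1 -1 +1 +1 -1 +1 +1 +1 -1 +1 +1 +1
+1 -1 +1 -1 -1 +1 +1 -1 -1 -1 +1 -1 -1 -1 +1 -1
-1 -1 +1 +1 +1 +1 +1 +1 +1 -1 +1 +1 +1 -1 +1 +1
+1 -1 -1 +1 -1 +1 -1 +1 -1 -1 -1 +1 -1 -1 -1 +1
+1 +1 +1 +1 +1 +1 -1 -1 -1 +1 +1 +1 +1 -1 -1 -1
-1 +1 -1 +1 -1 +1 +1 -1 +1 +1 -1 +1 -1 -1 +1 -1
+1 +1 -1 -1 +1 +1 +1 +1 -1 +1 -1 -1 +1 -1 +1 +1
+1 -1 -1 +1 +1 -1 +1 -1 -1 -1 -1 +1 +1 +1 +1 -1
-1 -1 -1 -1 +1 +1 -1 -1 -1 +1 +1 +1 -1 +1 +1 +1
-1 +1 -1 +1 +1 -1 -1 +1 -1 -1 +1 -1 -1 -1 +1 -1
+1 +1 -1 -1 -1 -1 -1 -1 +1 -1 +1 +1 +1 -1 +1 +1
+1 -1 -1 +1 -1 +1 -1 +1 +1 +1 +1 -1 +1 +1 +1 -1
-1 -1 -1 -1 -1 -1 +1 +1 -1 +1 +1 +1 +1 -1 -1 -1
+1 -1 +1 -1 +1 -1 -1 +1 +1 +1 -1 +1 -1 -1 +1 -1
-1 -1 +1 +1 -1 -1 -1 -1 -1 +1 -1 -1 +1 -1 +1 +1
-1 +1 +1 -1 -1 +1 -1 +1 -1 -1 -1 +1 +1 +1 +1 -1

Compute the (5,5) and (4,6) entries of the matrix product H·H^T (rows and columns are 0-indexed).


Row 4 of H: [1, 1, 1, 1, 1, 1, -1, -1, -1, 1, 1, 1, 1, -1, -1, -1].
Row 5 of H: [-1, 1, -1, 1, -1, 1, 1, -1, 1, 1, -1, 1, -1, -1, 1, -1].
Row 6 of H: [1, 1, -1, -1, 1, 1, 1, 1, -1, 1, -1, -1, 1, -1, 1, 1].
(H·H^T)[5][5] = Σ_j H[5][j]·H[5][j] = (-1)² + (1)² + (-1)² + (1)² + (-1)² + (1)² + (1)² + (-1)² + (1)² + (1)² + (-1)² + (1)² + (-1)² + (-1)² + (1)² + (-1)² = 1 + 1 + 1 + 1 + 1 + 1 + 1 + 1 + 1 + 1 + 1 + 1 + 1 + 1 + 1 + 1 = 16.
(H·H^T)[4][6] = Σ_j H[4][j]·H[6][j] = (1)·(1) + (1)·(1) + (1)·(-1) + (1)·(-1) + (1)·(1) + (1)·(1) + (-1)·(1) + (-1)·(1) + (-1)·(-1) + (1)·(1) + (1)·(-1) + (1)·(-1) + (1)·(1) + (-1)·(-1) + (-1)·(1) + (-1)·(1) = 1 + 1 + -1 + -1 + 1 + 1 + -1 + -1 + 1 + 1 + -1 + -1 + 1 + 1 + -1 + -1 = 0.
So rows 4 and 6 are orthogonal; the diagonal entry equals n = 16.

(5,5) entry = 16; (4,6) entry = 0.


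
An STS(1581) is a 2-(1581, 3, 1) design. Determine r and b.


An STS(v) is a 2-(v, 3, 1) BIBD: block size k = 3, λ = 1.
Replication: r(k − 1) = λ(v − 1) ⇒ r·2 = 1581 − 1 = 1580 ⇒ r = 790.
Block count: bk = vr ⇒ b·3 = 1581·790 = 1248990 ⇒ b = 416330.
(Check via b = v(v − 1)/6 = 1581·1580/6 = 2497980/6 = 416330.)

r = 790, b = 416330.


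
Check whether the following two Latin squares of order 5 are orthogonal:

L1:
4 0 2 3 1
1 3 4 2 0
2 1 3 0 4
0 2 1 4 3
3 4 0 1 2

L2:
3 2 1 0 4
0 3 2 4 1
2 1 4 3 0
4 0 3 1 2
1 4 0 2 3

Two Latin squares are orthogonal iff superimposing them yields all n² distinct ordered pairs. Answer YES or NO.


Form the n² = 25 superimposed pairs (L1[i][j], L2[i][j]), row by row (rows and columns indexed from 0):
row 0: (4,3) (0,2) (2,1) (3,0) (1,4)
row 1: (1,0) (3,3) (4,2) (2,4) (0,1)
row 2: (2,2) (1,1) (3,4) (0,3) (4,0)
row 3: (0,4) (2,0) (1,3) (4,1) (3,2)
row 4: (3,1) (4,4) (0,0) (1,2) (2,3)
Orthogonality requires all 25 pairs distinct.
Check by first coordinate: for each symbol s of L1, list the L2 entries in the n cells where L1 = s; they must all differ.
  L1 = 0: L2 entries (in reading order) 2, 1, 3, 4, 0 — all 5 distinct ✓
  L1 = 1: L2 entries (in reading order) 4, 0, 1, 3, 2 — all 5 distinct ✓
  L1 = 2: L2 entries (in reading order) 1, 4, 2, 0, 3 — all 5 distinct ✓
  L1 = 3: L2 entries (in reading order) 0, 3, 4, 2, 1 — all 5 distinct ✓
  L1 = 4: L2 entries (in reading order) 3, 2, 0, 1, 4 — all 5 distinct ✓
Every symbol of L1 meets every symbol of L2 exactly once, so all 25 pairs are distinct (25 of 25).
Conclusion: YES.

YES


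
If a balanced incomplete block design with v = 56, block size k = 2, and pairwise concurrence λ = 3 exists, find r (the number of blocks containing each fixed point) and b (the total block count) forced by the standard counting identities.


Any 2-(v, k, λ) BIBD satisfies two necessary conditions:
  (i)  Each point sits in r blocks, and counting incidences through any fixed point gives r(k − 1) = λ(v − 1), so r = λ(v − 1)/(k − 1).
  (ii) Total incidences bk = vr, so b = vr/k.
Step 1: r = λ(v − 1)/(k − 1) = 3·(56 − 1)/(2 − 1) = 3·55/1 = 165/1 = 165.
Step 2: b = vr/k = 56·165/2 = 9240/2 = 4620.
Check integrality: r = 165 ∈ Z ✓, b = 4620 ∈ Z ✓.
(These identities are necessary conditions: they determine r and b for any design with these parameters, but do not by themselves prove that one exists.)

r = 165, b = 4620.


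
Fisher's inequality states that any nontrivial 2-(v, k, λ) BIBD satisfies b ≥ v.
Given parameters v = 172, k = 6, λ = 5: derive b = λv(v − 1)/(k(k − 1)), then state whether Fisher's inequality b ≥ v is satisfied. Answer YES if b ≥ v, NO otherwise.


b = λv(v − 1)/(k(k − 1)) = 5·172·171/(6·5) = 147060/30 = 4902.
Compare with v = 172: b ≥ v, so Fisher's inequality holds.

YES


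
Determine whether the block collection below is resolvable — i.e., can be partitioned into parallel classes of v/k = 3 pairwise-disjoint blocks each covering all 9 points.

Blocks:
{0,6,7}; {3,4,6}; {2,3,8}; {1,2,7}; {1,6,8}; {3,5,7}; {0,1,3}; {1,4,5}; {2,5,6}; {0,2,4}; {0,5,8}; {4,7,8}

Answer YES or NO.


v = 9, block size k = 3, number of blocks = 12.
For resolvability, blocks must partition into parallel classes of size v/k = 3.
Total blocks must therefore be a multiple of 3: 12 = 3·4 + 0 ⇒ divisible ✓.
Greedy packing gives 4 candidate class(es). Each should be a full parallel class (size 3, covers all 9 points).
  Class 1 (3 blocks): {0,6,7}; {2,3,8}; {1,4,5}. Points covered: [0, 1, 2, 3, 4, 5, 6, 7, 8].
  Class 2 (3 blocks): {3,4,6}; {1,2,7}; {0,5,8}. Points covered: [0, 1, 2, 3, 4, 5, 6, 7, 8].
  Class 3 (3 blocks): {1,6,8}; {3,5,7}; {0,2,4}. Points covered: [0, 1, 2, 3, 4, 5, 6, 7, 8].
  Class 4 (3 blocks): {0,1,3}; {2,5,6}; {4,7,8}. Points covered: [0, 1, 2, 3, 4, 5, 6, 7, 8].
All classes full (size 3)? YES. All classes cover every point? YES.
Resolvable? YES.

YES


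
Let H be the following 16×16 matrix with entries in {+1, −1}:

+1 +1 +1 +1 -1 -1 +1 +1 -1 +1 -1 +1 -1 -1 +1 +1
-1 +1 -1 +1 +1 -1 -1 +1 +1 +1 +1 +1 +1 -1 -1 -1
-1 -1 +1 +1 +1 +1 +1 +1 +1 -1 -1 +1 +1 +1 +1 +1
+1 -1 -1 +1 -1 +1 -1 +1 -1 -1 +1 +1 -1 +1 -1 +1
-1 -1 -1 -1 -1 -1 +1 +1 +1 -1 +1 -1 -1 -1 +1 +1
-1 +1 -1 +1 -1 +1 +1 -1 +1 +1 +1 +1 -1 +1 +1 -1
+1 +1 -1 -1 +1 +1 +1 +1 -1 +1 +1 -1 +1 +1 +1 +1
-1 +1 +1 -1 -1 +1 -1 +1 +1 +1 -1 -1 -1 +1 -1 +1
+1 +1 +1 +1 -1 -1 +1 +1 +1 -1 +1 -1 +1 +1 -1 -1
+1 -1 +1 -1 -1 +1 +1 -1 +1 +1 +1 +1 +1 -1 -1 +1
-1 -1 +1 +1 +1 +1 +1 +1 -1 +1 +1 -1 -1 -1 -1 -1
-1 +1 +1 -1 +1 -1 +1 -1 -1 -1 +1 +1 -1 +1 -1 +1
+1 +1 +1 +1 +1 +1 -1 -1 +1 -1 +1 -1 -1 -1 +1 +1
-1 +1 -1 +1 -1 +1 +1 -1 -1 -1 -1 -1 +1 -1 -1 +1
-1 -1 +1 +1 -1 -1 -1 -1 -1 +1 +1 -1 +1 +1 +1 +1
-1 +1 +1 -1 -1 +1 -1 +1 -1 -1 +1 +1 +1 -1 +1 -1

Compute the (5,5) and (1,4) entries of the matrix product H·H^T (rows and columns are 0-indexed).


Row 1 of H: [-1, 1, -1, 1, 1, -1, -1, 1, 1, 1, 1, 1, 1, -1, -1, -1].
Row 4 of H: [-1, -1, -1, -1, -1, -1, 1, 1, 1, -1, 1, -1, -1, -1, 1, 1].
Row 5 of H: [-1, 1, -1, 1, -1, 1, 1, -1, 1, 1, 1, 1, -1, 1, 1, -1].
(H·H^T)[5][5] = Σ_j H[5][j]·H[5][j] = (-1)² + (1)² + (-1)² + (1)² + (-1)² + (1)² + (1)² + (-1)² + (1)² + (1)² + (1)² + (1)² + (-1)² + (1)² + (1)² + (-1)² = 1 + 1 + 1 + 1 + 1 + 1 + 1 + 1 + 1 + 1 + 1 + 1 + 1 + 1 + 1 + 1 = 16.
(H·H^T)[1][4] = Σ_j H[1][j]·H[4][j] = (-1)·(-1) + (1)·(-1) + (-1)·(-1) + (1)·(-1) + (1)·(-1) + (-1)·(-1) + (-1)·(1) + (1)·(1) + (1)·(1) + (1)·(-1) + (1)·(1) + (1)·(-1) + (1)·(-1) + (-1)·(-1) + (-1)·(1) + (-1)·(1) = 1 + -1 + 1 + -1 + -1 + 1 + -1 + 1 + 1 + -1 + 1 + -1 + -1 + 1 + -1 + -1 = -2.
Rows 1 and 4 are not orthogonal (dot product = -2 ≠ 0), so H is not a Hadamard matrix.

(5,5) entry = 16; (1,4) entry = -2.


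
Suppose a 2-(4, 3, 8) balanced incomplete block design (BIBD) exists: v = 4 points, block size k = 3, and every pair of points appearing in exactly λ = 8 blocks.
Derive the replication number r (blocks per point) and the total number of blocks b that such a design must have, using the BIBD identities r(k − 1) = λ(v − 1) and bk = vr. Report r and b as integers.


Any 2-(v, k, λ) BIBD satisfies two necessary conditions:
  (i)  Each point sits in r blocks, and counting incidences through any fixed point gives r(k − 1) = λ(v − 1), so r = λ(v − 1)/(k − 1).
  (ii) Total incidences bk = vr, so b = vr/k.
Step 1: r = λ(v − 1)/(k − 1) = 8·(4 − 1)/(3 − 1) = 8·3/2 = 24/2 = 12.
Step 2: b = vr/k = 4·12/3 = 48/3 = 16.
Check integrality: r = 12 ∈ Z ✓, b = 16 ∈ Z ✓.
(These identities are necessary conditions: they determine r and b for any design with these parameters, but do not by themselves prove that one exists.)

r = 12, b = 16.


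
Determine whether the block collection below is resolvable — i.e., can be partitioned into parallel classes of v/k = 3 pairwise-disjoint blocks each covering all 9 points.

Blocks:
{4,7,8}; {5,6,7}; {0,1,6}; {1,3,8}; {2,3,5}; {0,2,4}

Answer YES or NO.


v = 9, block size k = 3, number of blocks = 6.
For resolvability, blocks must partition into parallel classes of size v/k = 3.
Total blocks must therefore be a multiple of 3: 6 = 3·2 + 0 ⇒ divisible ✓.
Greedy packing gives 2 candidate class(es). Each should be a full parallel class (size 3, covers all 9 points).
  Class 1 (3 blocks): {4,7,8}; {0,1,6}; {2,3,5}. Points covered: [0, 1, 2, 3, 4, 5, 6, 7, 8].
  Class 2 (3 blocks): {5,6,7}; {1,3,8}; {0,2,4}. Points covered: [0, 1, 2, 3, 4, 5, 6, 7, 8].
All classes full (size 3)? YES. All classes cover every point? YES.
Resolvable? YES.

YES
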